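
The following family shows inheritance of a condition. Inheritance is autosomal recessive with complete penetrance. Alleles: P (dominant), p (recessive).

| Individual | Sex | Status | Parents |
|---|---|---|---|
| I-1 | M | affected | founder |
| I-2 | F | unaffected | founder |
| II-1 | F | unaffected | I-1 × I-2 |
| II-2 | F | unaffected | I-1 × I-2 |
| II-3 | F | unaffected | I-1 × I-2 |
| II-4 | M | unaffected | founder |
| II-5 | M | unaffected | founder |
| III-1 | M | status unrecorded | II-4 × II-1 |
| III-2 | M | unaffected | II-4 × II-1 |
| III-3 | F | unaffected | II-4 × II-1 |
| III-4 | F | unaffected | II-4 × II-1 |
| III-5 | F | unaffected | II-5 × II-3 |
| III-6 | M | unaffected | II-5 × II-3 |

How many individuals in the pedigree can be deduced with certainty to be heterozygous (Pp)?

3

Obligate heterozygotes: II-1 is unaffected so carries P and received p from I-1 (pp), so II-1 is Pp; II-2 is unaffected so carries P and received p from I-1 (pp), so II-2 is Pp; II-3 is unaffected so carries P and received p from I-1 (pp), so II-3 is Pp.
Every other individual is either homozygous by phenotype or has at least one consistent homozygous assignment, so the count is 3.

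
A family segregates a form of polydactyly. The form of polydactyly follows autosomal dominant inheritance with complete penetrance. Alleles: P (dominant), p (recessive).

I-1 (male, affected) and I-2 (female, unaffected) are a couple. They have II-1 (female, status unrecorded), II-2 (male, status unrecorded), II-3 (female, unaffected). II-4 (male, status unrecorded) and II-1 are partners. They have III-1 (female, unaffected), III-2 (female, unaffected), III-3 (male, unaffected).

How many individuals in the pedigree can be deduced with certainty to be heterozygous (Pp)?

Obligate heterozygotes: I-1 is affected so carries P and passed p to II-3 (pp), so I-1 is Pp.
Every other individual is either homozygous by phenotype or has at least one consistent homozygous assignment, so the count is 1.

1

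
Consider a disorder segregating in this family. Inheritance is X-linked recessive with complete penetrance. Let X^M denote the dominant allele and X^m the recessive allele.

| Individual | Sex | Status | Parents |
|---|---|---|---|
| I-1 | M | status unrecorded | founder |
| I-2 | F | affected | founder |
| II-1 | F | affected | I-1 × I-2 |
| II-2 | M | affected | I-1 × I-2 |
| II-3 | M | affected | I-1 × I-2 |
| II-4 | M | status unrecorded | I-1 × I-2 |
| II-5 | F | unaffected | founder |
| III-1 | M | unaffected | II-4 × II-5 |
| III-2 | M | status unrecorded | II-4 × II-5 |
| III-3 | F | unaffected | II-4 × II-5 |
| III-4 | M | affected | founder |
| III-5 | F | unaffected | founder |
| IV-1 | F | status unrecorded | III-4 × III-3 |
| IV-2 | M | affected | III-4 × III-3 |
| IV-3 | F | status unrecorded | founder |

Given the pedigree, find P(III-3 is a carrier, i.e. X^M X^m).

III-3 is unaffected so carries M and received m from II-4 (X^m Y), so III-3 is X^M X^m, giving P(X^M X^m) = 1.

1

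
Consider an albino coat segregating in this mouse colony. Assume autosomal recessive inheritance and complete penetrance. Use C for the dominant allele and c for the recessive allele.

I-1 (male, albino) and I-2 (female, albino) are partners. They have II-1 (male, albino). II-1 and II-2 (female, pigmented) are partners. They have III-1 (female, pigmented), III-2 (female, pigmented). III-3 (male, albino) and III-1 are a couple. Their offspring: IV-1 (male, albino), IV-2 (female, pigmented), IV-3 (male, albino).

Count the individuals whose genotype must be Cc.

3

Obligate heterozygotes: III-1 is pigmented so carries C and received c from II-1 (cc), so III-1 is Cc; III-2 is pigmented so carries C and received c from II-1 (cc), so III-2 is Cc; IV-2 is pigmented so carries C and received c from III-3 (cc), so IV-2 is Cc.
Every other individual is either homozygous by phenotype or has at least one consistent homozygous assignment, so the count is 3.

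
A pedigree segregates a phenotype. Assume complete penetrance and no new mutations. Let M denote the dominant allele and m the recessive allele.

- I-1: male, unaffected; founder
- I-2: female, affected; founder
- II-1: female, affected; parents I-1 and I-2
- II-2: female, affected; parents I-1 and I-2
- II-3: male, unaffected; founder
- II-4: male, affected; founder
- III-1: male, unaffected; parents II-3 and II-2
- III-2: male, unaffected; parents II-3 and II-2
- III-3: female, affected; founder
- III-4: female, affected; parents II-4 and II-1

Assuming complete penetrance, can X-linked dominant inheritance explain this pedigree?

A consistent assignment under X-linked dominant exists: I-1 X^m Y, I-2 X^M X^M, II-1 X^M X^m, II-2 X^M X^m, II-3 X^m Y, II-4 X^M Y, III-1 X^m Y, III-2 X^m Y, III-3 X^M X^M, III-4 X^M X^M.
In this assignment every recorded phenotype matches its genotype and every non-founder's genotype is obtainable from its parents' genotypes, so the pedigree is consistent.

Yes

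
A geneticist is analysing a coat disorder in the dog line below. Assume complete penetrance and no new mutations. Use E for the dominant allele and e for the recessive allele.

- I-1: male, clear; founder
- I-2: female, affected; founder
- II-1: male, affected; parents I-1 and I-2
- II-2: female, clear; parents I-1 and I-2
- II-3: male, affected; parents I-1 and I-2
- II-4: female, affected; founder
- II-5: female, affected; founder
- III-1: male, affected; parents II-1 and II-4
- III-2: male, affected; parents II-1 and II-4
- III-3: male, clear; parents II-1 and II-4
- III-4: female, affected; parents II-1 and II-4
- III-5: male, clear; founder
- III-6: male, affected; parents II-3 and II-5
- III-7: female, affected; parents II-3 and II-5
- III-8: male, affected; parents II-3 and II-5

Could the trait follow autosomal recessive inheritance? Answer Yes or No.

No

Under autosomal recessive, III-3 (clear, male) cannot arise from II-1 (affected) × II-4 (affected).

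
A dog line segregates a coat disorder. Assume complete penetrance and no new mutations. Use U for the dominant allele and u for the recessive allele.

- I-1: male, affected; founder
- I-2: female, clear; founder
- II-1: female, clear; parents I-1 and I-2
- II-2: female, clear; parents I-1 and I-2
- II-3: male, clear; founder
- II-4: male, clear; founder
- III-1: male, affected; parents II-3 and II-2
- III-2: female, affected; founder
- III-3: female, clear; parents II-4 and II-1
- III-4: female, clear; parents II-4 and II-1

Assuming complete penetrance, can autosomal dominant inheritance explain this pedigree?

Under autosomal dominant, III-1 (affected, male) cannot arise from II-3 (clear) × II-2 (clear).

No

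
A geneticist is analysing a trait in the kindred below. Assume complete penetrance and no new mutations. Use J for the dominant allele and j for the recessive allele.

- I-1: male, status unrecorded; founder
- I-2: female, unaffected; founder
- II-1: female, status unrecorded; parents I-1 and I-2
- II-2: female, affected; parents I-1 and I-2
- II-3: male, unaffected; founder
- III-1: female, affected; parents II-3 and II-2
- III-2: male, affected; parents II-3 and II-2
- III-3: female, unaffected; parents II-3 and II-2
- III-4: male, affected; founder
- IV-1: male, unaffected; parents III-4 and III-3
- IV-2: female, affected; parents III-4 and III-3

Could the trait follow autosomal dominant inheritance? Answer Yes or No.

A consistent assignment under autosomal dominant exists: I-1 JJ, I-2 jj, II-1 Jj, II-2 Jj, II-3 jj, III-1 Jj, III-2 Jj, III-3 jj, III-4 Jj, IV-1 jj, IV-2 Jj.
In this assignment every recorded phenotype matches its genotype and every non-founder's genotype is obtainable from its parents' genotypes, so the pedigree is consistent.

Yes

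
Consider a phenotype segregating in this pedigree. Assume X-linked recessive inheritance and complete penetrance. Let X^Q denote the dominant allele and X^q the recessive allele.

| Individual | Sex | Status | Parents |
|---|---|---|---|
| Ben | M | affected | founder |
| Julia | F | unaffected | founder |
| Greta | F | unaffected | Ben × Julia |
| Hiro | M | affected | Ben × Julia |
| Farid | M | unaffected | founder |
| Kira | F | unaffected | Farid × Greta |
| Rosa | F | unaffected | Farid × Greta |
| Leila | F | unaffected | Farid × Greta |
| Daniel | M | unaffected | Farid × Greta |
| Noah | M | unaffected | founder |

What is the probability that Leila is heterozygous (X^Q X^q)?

Farid is unaffected, so Farid is X^Q Y.
Greta is unaffected so carries Q and received q from Ben (X^q Y), so Greta is X^Q X^q.
Their cross gives offspring ratios 1/2 X^Q X^Q : 1/2 X^Q X^q. Conditioning on Leila being unaffected, P(X^Q X^q) = 1/2 / 1 = 1/2.

1/2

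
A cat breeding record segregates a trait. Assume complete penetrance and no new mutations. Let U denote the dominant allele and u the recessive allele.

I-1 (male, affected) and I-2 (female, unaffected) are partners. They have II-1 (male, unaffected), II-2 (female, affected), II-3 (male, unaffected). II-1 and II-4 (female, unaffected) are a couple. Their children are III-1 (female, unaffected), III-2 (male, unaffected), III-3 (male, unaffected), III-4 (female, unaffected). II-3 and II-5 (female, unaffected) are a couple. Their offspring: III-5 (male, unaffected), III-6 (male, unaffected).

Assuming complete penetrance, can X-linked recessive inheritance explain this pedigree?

Yes

A consistent assignment under X-linked recessive exists: I-1 X^u Y, I-2 X^U X^u, II-1 X^U Y, II-2 X^u X^u, II-3 X^U Y, II-4 X^U X^U, II-5 X^U X^U, III-1 X^U X^U, III-2 X^U Y, III-3 X^U Y, III-4 X^U X^U, III-5 X^U Y, III-6 X^U Y.
In this assignment every recorded phenotype matches its genotype and every non-founder's genotype is obtainable from its parents' genotypes, so the pedigree is consistent.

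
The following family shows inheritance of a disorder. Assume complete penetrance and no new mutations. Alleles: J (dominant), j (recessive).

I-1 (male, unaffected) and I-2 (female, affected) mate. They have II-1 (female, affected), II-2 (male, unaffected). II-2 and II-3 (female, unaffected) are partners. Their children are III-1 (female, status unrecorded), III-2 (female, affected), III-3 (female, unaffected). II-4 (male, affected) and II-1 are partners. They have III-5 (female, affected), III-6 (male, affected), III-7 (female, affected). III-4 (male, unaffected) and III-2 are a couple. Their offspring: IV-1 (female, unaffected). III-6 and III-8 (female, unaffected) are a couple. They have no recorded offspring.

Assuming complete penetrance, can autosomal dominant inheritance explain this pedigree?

Under autosomal dominant, III-2 (affected, female) cannot arise from II-2 (unaffected) × II-3 (unaffected).

No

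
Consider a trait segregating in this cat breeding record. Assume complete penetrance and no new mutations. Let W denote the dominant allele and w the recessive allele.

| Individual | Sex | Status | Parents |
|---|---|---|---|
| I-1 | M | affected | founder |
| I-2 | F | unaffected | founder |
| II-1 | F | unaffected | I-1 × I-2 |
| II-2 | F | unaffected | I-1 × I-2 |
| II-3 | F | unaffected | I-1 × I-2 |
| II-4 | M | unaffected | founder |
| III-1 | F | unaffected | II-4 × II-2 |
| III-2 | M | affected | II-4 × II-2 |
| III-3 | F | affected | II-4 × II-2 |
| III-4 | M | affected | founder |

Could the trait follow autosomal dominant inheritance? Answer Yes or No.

No

Under autosomal dominant, III-2 (affected, male) cannot arise from II-4 (unaffected) × II-2 (unaffected).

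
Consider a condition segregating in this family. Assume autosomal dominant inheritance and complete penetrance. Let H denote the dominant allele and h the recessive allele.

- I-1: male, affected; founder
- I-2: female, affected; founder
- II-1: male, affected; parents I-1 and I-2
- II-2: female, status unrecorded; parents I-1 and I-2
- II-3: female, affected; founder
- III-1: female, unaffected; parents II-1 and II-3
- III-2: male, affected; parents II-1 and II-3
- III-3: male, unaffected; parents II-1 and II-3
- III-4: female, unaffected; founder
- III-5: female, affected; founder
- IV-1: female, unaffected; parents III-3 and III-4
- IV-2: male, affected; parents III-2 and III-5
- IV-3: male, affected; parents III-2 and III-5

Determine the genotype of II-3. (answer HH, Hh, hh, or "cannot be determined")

Hh

From phenotype alone, II-3 is HH or Hh.
II-3 is affected so carries H and passed h to III-1 (hh), so II-3 is Hh.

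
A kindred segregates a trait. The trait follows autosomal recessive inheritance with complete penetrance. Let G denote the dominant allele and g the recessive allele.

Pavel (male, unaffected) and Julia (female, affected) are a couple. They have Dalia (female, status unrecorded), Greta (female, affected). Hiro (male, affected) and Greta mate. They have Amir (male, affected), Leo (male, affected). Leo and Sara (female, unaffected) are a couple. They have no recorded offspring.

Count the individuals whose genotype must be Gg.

1

Obligate heterozygotes: Pavel is unaffected so carries G and passed g to Greta (gg), so Pavel is Gg.
Every other individual is either homozygous by phenotype or has at least one consistent homozygous assignment, so the count is 1.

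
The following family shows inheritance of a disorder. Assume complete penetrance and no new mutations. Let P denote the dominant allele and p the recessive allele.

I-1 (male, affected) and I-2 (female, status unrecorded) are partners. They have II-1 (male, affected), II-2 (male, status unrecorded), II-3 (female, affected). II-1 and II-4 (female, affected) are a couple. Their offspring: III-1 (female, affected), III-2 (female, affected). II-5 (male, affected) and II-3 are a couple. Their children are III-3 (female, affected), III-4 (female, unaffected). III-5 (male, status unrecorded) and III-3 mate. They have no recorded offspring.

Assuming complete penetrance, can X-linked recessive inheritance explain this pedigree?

No

Under X-linked recessive, III-4 (unaffected, female) cannot arise from II-5 (affected) × II-3 (affected).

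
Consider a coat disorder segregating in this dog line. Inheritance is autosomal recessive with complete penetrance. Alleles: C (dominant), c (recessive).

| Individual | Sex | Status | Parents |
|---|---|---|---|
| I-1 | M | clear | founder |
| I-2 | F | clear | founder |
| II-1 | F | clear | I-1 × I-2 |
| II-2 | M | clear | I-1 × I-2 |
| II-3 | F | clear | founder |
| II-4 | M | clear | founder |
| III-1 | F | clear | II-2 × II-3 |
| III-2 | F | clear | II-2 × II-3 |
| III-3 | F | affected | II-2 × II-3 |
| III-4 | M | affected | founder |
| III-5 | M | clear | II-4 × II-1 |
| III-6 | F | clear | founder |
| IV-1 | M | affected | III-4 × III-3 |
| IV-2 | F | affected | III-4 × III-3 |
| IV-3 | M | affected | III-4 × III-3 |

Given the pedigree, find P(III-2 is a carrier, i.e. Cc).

2/3

II-2 is clear so carries C and passed c to III-3 (cc), so II-2 is Cc.
II-3 is clear so carries C and passed c to III-3 (cc), so II-3 is Cc.
Their cross gives offspring ratios 1/4 CC : 1/2 Cc : 1/4 cc. Conditioning on III-2 being clear, P(Cc) = 1/2 / 3/4 = 2/3.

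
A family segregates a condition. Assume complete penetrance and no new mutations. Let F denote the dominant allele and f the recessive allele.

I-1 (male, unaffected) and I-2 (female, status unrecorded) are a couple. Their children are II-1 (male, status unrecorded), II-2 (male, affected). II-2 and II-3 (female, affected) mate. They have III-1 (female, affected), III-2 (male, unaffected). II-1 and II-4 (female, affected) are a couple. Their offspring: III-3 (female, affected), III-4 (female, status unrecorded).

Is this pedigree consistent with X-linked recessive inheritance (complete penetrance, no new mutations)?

Under X-linked recessive, III-2 (unaffected, male) cannot arise from II-2 (affected) × II-3 (affected).

No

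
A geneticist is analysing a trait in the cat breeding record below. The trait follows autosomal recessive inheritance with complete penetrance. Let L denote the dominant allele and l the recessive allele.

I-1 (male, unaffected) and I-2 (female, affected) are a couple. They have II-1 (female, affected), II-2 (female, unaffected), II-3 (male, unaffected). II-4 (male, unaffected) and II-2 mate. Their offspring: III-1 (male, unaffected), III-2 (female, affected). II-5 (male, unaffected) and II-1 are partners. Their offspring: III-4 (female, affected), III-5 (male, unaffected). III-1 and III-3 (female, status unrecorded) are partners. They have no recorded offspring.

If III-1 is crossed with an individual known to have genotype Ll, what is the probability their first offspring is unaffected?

II-4 is unaffected so carries L and passed l to III-2 (ll), so II-4 is Ll.
II-2 is unaffected so carries L and received l from I-2 (ll), so II-2 is Ll.
III-1 is an unaffected offspring of II-4 (Ll) × II-2 (Ll), whose cross gives 1/4 LL : 1/2 Ll : 1/4 ll; conditioning on being unaffected, III-1 is LL with probability 1/3, Ll with probability 2/3.
Summing over parental genotype combinations, P(offspring is unaffected) = 1/3·1 + 2/3·3/4 = 5/6.

5/6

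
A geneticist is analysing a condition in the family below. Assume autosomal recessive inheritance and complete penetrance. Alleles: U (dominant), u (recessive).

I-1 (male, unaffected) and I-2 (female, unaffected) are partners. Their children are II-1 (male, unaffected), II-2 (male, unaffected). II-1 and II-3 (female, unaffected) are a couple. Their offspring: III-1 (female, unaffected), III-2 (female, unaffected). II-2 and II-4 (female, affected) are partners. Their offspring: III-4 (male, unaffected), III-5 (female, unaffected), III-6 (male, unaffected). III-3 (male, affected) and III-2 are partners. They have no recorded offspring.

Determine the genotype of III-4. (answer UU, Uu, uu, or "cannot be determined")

From phenotype alone, III-4 is UU or Uu.
III-4 is unaffected so carries U and received u from II-4 (uu), so III-4 is Uu.

Uu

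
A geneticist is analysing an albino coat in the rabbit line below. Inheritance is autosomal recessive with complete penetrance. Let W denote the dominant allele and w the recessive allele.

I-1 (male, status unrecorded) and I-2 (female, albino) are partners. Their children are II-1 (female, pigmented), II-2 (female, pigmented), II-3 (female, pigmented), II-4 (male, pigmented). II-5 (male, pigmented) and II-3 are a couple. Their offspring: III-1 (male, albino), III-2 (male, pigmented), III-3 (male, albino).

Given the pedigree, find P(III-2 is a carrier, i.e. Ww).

II-5 is pigmented so carries W and passed w to III-1 (ww), so II-5 is Ww.
II-3 is pigmented so carries W and received w from I-2 (ww), so II-3 is Ww.
Their cross gives offspring ratios 1/4 WW : 1/2 Ww : 1/4 ww. Conditioning on III-2 being pigmented, P(Ww) = 1/2 / 3/4 = 2/3.

2/3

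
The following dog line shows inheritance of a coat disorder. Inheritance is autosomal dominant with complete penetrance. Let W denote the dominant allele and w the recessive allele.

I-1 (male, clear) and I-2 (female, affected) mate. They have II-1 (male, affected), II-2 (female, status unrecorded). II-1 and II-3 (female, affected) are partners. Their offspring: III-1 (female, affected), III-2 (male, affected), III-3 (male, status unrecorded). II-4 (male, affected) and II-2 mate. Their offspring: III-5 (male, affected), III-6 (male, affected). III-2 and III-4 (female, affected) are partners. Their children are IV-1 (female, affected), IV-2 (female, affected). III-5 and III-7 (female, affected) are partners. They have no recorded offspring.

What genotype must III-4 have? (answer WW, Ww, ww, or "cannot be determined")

III-4's phenotype allows WW or Ww, and no parent or child forces a single allele at both positions; consistent genotype assignments exist with III-4 as WW or Ww.

cannot be determined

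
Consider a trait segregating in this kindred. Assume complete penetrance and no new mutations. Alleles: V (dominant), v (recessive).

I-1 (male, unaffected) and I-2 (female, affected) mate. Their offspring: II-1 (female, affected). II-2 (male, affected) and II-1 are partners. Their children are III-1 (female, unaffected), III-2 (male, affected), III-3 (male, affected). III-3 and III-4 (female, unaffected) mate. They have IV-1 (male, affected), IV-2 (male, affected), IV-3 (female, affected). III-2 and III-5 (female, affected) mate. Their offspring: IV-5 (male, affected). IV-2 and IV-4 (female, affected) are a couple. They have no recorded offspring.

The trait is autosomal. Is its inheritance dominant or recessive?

II-2 and II-1 are both affected yet have an unaffected child III-1. Under a recessive model two affected parents are homozygous and every child would be affected, so the trait cannot be recessive.

dominant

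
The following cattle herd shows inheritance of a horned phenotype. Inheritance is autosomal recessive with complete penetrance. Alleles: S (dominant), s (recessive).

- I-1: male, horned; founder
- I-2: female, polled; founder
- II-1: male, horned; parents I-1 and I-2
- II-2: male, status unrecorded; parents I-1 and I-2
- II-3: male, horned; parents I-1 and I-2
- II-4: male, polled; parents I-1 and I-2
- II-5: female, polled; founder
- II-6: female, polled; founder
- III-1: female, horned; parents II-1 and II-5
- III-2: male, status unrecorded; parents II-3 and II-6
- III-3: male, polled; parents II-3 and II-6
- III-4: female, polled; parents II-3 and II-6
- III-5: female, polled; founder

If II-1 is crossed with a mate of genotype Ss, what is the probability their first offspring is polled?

II-1 is horned, so II-1 is ss.
The cross gives 1/2 Ss : 1/2 ss, so P(offspring is polled) = 1/2.

1/2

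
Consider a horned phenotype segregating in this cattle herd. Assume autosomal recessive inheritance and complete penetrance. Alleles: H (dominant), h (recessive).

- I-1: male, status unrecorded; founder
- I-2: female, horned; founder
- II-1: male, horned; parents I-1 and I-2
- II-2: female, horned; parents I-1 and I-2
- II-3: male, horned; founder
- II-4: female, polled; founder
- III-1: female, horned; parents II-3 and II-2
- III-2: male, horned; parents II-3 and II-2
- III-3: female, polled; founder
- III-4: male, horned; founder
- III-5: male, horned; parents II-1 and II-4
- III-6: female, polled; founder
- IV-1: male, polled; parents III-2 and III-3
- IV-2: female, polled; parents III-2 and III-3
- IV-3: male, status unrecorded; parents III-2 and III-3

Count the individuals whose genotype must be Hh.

3

Obligate heterozygotes: II-4 is polled so carries H and passed h to III-5 (hh), so II-4 is Hh; IV-1 is polled so carries H and received h from III-2 (hh), so IV-1 is Hh; IV-2 is polled so carries H and received h from III-2 (hh), so IV-2 is Hh.
Every other individual is either homozygous by phenotype or has at least one consistent homozygous assignment, so the count is 3.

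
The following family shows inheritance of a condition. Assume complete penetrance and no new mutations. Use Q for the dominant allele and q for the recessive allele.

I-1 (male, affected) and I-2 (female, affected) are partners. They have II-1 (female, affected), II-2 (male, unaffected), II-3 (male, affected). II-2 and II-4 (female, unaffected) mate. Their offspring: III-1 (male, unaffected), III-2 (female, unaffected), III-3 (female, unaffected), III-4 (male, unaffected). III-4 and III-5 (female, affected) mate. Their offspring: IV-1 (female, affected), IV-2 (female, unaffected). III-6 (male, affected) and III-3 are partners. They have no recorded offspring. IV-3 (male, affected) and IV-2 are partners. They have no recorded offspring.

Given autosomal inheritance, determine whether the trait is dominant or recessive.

I-1 and I-2 are both affected yet have an unaffected child II-2. Under a recessive model two affected parents are homozygous and every child would be affected, so the trait cannot be recessive.

dominant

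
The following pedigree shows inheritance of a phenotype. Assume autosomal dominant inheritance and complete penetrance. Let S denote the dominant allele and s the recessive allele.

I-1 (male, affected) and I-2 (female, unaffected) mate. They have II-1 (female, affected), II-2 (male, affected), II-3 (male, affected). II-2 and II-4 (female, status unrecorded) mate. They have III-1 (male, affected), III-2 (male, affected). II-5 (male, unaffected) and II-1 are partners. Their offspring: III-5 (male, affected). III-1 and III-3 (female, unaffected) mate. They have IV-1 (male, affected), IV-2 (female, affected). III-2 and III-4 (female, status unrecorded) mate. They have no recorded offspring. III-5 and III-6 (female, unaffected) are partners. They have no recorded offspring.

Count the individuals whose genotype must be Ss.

Obligate heterozygotes: II-1 is affected so carries S and received s from I-2 (ss), so II-1 is Ss; II-2 is affected so carries S and received s from I-2 (ss), so II-2 is Ss; II-3 is affected so carries S and received s from I-2 (ss), so II-3 is Ss; III-5 is affected so carries S and received s from II-5 (ss), so III-5 is Ss; IV-1 is affected so carries S and received s from III-3 (ss), so IV-1 is Ss; IV-2 is affected so carries S and received s from III-3 (ss), so IV-2 is Ss.
Every other individual is either homozygous by phenotype or has at least one consistent homozygous assignment, so the count is 6.

6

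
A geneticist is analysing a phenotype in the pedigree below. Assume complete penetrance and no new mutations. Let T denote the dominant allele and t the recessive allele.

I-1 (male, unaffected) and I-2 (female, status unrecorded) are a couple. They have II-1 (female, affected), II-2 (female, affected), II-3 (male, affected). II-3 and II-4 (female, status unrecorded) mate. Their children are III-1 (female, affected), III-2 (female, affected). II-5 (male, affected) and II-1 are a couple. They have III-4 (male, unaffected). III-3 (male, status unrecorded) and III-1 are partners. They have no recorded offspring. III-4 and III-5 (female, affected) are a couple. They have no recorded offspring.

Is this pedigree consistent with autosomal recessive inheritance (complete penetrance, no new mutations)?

No

Under autosomal recessive, III-4 (unaffected, male) cannot arise from II-5 (affected) × II-1 (affected).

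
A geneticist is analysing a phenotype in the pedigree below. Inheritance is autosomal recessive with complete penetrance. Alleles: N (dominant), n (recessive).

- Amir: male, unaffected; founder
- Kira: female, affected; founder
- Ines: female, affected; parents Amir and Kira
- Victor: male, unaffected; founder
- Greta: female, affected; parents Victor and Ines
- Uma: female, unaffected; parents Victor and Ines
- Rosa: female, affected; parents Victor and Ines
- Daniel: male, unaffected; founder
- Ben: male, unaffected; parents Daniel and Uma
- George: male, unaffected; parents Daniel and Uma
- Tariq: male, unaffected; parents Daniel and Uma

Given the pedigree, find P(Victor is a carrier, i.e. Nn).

1

Victor is unaffected so carries N and passed n to Greta (nn), so Victor is Nn, giving P(Nn) = 1.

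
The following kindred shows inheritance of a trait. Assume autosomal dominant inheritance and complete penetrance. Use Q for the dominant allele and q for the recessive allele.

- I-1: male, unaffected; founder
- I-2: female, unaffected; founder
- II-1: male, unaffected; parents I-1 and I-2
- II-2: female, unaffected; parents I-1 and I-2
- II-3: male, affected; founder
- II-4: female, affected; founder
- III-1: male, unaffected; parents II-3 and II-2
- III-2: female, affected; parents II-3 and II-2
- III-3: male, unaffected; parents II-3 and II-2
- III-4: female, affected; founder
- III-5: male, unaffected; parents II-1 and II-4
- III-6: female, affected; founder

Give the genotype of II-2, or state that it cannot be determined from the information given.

qq

II-2 is unaffected, so II-2 is qq.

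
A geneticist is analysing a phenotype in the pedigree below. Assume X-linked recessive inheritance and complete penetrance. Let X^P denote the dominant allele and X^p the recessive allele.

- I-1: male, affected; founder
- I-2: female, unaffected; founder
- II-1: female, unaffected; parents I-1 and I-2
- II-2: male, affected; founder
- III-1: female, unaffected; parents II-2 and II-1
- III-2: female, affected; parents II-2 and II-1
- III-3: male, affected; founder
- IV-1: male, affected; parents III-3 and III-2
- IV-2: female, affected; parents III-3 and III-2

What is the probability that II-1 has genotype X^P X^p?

II-1 is unaffected so carries P and received p from I-1 (X^p Y), so II-1 is X^P X^p, giving P(X^P X^p) = 1.

1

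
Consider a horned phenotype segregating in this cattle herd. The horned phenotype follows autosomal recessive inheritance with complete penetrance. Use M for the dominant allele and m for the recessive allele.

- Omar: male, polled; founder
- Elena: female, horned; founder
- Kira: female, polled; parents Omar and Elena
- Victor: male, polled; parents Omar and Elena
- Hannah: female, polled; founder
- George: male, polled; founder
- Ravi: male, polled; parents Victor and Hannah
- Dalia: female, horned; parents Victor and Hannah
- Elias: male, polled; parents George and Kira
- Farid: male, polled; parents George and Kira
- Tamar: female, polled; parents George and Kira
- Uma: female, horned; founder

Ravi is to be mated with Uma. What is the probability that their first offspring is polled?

2/3

Victor is polled so carries M and received m from Elena (mm), so Victor is Mm.
Hannah is polled so carries M and passed m to Dalia (mm), so Hannah is Mm.
Ravi is a polled offspring of Victor (Mm) × Hannah (Mm), whose cross gives 1/4 MM : 1/2 Mm : 1/4 mm; conditioning on being polled, Ravi is MM with probability 1/3, Mm with probability 2/3.
Uma is horned, so Uma is mm.
Summing over parental genotype combinations, P(offspring is polled) = 1/3·1 + 2/3·1/2 = 2/3.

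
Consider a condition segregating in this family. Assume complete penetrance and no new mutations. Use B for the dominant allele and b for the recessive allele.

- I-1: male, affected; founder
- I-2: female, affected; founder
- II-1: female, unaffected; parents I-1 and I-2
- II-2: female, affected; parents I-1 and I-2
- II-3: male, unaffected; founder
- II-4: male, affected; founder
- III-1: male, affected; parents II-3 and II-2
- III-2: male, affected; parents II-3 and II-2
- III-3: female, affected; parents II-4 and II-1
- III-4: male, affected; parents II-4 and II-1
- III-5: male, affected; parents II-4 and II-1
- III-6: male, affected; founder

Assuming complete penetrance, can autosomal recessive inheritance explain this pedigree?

No

Under autosomal recessive, II-1 (unaffected, female) cannot arise from I-1 (affected) × I-2 (affected).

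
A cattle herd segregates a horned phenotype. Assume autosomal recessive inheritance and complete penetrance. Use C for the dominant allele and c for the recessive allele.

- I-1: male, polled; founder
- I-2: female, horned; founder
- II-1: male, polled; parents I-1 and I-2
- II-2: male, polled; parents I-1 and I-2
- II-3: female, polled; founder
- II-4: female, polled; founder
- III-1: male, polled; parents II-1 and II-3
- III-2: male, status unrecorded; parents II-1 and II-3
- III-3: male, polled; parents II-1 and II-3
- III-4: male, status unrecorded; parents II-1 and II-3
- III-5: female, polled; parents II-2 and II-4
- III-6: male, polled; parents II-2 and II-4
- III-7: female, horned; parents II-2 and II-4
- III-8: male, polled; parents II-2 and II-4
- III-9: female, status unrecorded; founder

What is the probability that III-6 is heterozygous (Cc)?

2/3

II-2 is polled so carries C and received c from I-2 (cc), so II-2 is Cc.
II-4 is polled so carries C and passed c to III-7 (cc), so II-4 is Cc.
Their cross gives offspring ratios 1/4 CC : 1/2 Cc : 1/4 cc. Conditioning on III-6 being polled, P(Cc) = 1/2 / 3/4 = 2/3.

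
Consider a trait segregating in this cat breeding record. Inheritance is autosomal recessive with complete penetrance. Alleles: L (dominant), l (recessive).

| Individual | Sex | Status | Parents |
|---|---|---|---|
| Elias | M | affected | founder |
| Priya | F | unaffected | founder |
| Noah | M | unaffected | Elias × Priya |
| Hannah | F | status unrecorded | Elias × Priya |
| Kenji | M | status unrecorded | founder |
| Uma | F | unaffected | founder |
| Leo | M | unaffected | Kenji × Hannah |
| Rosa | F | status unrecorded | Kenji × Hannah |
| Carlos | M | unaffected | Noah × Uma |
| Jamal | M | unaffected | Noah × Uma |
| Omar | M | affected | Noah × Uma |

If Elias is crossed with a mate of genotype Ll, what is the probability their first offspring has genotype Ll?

Elias is affected, so Elias is ll.
The cross gives 1/2 Ll : 1/2 ll, so P(offspring has genotype Ll) = 1/2.

1/2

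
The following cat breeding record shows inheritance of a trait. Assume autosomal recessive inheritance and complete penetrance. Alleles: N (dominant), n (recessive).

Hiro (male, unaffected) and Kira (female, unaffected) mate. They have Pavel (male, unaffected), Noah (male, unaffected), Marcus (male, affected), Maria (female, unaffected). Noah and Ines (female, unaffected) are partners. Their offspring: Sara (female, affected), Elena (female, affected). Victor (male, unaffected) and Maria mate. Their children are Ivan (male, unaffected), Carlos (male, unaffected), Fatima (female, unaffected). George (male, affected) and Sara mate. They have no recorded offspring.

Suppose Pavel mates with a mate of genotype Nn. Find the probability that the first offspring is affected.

1/6

Hiro is unaffected so carries N and passed n to Marcus (nn), so Hiro is Nn.
Kira is unaffected so carries N and passed n to Marcus (nn), so Kira is Nn.
Pavel is an unaffected offspring of Hiro (Nn) × Kira (Nn), whose cross gives 1/4 NN : 1/2 Nn : 1/4 nn; conditioning on being unaffected, Pavel is NN with probability 1/3, Nn with probability 2/3.
Summing over parental genotype combinations, P(offspring is affected) = 2/3·1/4 = 1/6.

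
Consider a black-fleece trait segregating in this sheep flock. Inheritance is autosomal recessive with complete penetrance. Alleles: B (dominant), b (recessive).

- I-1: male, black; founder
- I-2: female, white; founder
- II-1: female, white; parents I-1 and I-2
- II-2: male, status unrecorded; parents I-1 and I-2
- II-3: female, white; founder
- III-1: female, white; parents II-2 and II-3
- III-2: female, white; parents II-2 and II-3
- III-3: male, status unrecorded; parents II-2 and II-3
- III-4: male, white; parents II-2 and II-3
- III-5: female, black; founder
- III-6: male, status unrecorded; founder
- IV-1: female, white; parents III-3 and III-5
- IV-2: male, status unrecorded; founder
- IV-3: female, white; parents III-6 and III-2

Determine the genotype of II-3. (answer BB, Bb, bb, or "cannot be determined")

II-3's phenotype allows BB or Bb, and no parent or child forces a single allele at both positions; consistent genotype assignments exist with II-3 as BB or Bb.

cannot be determined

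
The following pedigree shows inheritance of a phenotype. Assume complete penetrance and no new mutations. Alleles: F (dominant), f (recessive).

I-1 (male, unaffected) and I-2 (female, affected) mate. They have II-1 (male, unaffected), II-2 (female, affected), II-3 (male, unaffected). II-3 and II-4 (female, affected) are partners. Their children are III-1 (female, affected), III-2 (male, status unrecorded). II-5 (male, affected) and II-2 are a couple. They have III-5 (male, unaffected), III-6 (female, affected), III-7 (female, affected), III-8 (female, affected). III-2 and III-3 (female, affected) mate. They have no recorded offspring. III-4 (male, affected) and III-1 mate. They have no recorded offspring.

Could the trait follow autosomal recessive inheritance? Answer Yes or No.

Under autosomal recessive, III-5 (unaffected, male) cannot arise from II-5 (affected) × II-2 (affected).

No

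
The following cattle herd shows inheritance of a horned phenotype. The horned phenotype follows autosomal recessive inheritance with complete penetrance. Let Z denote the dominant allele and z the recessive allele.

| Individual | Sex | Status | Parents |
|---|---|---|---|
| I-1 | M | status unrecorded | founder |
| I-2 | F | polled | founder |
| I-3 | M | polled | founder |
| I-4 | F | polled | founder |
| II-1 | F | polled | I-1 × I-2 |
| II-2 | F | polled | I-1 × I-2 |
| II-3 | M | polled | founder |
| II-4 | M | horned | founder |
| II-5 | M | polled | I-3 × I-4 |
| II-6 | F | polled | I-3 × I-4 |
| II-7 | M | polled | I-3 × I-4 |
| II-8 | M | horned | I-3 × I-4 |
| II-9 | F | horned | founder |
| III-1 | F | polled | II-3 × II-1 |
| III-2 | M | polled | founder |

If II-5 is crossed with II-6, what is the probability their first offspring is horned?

I-3 is polled so carries Z and passed z to II-8 (zz), so I-3 is Zz.
I-4 is polled so carries Z and passed z to II-8 (zz), so I-4 is Zz.
II-5 is a polled offspring of I-3 (Zz) × I-4 (Zz), whose cross gives 1/4 ZZ : 1/2 Zz : 1/4 zz; conditioning on being polled, II-5 is ZZ with probability 1/3, Zz with probability 2/3.
II-6 is a polled offspring of I-3 (Zz) × I-4 (Zz), whose cross gives 1/4 ZZ : 1/2 Zz : 1/4 zz; conditioning on being polled, II-6 is ZZ with probability 1/3, Zz with probability 2/3.
Summing over parental genotype combinations, P(offspring is horned) = 4/9·1/4 = 1/9.

1/9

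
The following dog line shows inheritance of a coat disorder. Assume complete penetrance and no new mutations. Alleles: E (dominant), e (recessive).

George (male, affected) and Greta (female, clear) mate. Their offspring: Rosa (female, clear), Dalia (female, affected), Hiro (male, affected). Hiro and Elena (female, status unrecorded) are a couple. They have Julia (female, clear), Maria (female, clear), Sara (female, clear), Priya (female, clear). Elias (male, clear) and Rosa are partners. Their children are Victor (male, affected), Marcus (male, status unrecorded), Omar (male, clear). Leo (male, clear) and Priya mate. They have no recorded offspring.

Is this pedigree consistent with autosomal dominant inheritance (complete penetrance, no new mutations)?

Under autosomal dominant, Victor (affected, male) cannot arise from Elias (clear) × Rosa (clear).

No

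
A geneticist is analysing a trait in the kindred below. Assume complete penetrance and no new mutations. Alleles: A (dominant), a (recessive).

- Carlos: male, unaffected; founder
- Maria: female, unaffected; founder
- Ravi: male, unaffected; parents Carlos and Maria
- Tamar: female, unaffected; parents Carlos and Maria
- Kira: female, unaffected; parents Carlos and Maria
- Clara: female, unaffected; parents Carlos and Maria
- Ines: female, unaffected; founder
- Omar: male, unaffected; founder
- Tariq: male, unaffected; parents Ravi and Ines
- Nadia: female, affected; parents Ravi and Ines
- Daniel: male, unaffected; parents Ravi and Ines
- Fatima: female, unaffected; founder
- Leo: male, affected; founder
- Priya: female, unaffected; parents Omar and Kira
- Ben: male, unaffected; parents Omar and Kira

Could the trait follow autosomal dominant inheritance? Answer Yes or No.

No

Under autosomal dominant, Nadia (affected, female) cannot arise from Ravi (unaffected) × Ines (unaffected).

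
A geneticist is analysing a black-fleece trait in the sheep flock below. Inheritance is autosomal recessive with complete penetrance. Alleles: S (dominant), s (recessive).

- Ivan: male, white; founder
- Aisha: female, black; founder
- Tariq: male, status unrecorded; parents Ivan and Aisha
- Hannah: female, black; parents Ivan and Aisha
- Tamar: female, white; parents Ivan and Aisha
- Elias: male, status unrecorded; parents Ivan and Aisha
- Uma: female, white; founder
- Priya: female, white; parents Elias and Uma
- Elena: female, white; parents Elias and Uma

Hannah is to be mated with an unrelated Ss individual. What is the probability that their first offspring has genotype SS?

Hannah is black, so Hannah is ss.
The cross gives 1/2 Ss : 1/2 ss, so P(offspring has genotype SS) = 0.

0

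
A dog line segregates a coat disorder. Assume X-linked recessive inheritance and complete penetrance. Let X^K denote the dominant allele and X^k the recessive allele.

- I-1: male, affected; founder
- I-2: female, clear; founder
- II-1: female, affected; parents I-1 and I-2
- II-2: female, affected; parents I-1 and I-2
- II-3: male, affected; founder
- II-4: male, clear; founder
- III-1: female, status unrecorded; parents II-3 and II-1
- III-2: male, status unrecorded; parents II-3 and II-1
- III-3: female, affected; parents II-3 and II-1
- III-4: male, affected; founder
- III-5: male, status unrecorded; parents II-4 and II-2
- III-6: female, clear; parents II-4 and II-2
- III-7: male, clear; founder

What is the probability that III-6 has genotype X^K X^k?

III-6 is clear so carries K and received k from II-2 (X^k X^k), so III-6 is X^K X^k, giving P(X^K X^k) = 1.

1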